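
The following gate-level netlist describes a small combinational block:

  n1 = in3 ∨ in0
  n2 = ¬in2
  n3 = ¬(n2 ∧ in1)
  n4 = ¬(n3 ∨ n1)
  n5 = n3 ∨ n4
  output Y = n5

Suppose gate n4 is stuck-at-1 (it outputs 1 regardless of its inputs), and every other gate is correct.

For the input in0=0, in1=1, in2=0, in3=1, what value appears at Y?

Propagate with n4 forced: n1=1, n2=1, n3=0, n4=1 [stuck-at-1], n5=1.
So Y = 1. (Without the fault it would be 0.)

1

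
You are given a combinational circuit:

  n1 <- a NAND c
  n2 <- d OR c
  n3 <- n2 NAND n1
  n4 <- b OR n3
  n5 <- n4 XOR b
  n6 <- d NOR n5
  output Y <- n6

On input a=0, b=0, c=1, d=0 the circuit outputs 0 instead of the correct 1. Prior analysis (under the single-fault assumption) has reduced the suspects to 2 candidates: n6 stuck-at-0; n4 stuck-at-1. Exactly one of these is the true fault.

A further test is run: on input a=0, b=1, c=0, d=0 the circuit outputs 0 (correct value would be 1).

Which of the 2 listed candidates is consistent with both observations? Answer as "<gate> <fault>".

Evaluate each candidate on input a=0, b=1, c=0, d=0:
  n6 stuck-at-0: n1=1, n2=0, n3=1, n4=1, n5=0, n6=0 [stuck-at-0] → 0 — matches
  n4 stuck-at-1: n1=1, n2=0, n3=1, n4=1 [stuck-at-1], n5=0, n6=1 → 1 — eliminated
Only n6 stuck-at-0 reproduces the observed 0.

n6 stuck-at-0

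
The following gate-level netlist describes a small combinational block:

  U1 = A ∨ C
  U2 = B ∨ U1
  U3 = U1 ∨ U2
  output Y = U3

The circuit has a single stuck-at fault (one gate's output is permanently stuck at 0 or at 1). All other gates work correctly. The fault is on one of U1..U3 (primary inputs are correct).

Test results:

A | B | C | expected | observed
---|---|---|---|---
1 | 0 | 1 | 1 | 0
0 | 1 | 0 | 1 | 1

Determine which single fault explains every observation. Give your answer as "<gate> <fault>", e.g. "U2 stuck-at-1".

U1 stuck-at-0

Fault-free values for test 1 (A=1, B=0, C=1): U1=1, U2=1, U3=1, giving Y=1. Observed 0.
Test 1: faults giving observed 0 are {U1 stuck-at-0, U3 stuck-at-0}.
Test 2 (A=0, B=1, C=0): fault-free U1=0, U2=1, U3=1 → 1; observed 1. Eliminates U3 stuck-at-0.
Only U1 stuck-at-0 is consistent with every test.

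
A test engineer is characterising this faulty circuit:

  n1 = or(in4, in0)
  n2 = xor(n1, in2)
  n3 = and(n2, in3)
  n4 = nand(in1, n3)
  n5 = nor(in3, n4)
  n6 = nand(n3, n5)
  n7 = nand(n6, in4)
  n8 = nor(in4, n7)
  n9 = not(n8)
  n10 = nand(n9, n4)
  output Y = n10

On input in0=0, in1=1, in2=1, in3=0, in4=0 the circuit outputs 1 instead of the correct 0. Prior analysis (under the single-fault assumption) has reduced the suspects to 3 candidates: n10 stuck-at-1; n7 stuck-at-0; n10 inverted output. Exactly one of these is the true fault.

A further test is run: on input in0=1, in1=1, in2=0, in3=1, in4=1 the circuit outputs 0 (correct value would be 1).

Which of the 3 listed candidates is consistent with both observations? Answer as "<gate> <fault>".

Evaluate each candidate on input in0=1, in1=1, in2=0, in3=1, in4=1:
  n10 stuck-at-1: n1=1, n2=1, n3=1, n4=0, n5=0, n6=1, n7=0, n8=0, n9=1, n10=1 [stuck-at-1] → 1 — eliminated
  n7 stuck-at-0: n1=1, n2=1, n3=1, n4=0, n5=0, n6=1, n7=0 [stuck-at-0], n8=0, n9=1, n10=1 → 1 — eliminated
  n10 inverted output: n1=1, n2=1, n3=1, n4=0, n5=0, n6=1, n7=0, n8=0, n9=1, n10=0 [inverted output] → 0 — matches
Only n10 inverted output reproduces the observed 0.

n10 inverted output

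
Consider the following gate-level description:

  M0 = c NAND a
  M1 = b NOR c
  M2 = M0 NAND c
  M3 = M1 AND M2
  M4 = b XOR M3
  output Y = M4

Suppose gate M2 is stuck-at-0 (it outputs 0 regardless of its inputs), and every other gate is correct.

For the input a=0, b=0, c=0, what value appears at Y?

Propagate with M2 forced: M0=1, M1=1, M2=0 [stuck-at-0], M3=0, M4=0.
So Y = 0. (Without the fault it would be 1.)

0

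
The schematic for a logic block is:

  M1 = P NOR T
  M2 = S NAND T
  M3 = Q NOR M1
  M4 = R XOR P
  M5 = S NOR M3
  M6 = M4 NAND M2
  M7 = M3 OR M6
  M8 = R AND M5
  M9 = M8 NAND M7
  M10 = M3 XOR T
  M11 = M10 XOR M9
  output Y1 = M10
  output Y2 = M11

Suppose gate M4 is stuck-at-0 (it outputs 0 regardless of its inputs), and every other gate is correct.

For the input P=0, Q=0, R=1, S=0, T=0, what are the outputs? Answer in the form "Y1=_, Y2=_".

Y1=0, Y2=0

Propagate with M4 forced: M1=1, M2=1, M3=0, M4=0 [stuck-at-0], M5=1, M6=1, M7=1, M8=1, M9=0, M10=0, M11=0.
So the outputs are Y1=0, Y2=0. (Without the fault they would be Y1=0, Y2=1.)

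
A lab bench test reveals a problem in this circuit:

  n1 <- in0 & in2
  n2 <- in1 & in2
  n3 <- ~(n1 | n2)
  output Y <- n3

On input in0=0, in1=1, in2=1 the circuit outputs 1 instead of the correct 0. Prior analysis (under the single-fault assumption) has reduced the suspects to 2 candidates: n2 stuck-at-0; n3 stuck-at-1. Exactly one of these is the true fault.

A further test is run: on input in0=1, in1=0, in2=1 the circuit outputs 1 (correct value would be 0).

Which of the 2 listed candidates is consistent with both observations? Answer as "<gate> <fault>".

Evaluate each candidate on input in0=1, in1=0, in2=1:
  n2 stuck-at-0: n1=1, n2=0 [stuck-at-0], n3=0 → 0 — eliminated
  n3 stuck-at-1: n1=1, n2=0, n3=1 [stuck-at-1] → 1 — matches
Only n3 stuck-at-1 reproduces the observed 1.

n3 stuck-at-1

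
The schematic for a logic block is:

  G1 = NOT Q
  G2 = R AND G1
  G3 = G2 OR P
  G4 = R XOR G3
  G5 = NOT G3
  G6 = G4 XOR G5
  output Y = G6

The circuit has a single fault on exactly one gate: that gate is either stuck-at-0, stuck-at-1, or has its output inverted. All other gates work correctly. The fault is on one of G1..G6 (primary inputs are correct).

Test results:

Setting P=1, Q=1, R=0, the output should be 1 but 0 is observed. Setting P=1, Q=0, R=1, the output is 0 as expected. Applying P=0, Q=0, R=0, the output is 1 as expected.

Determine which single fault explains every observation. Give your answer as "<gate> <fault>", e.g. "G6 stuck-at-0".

G4 stuck-at-0

Fault-free values for test 1 (P=1, Q=1, R=0): G1=0, G2=0, G3=1, G4=1, G5=0, G6=1, giving Y=1. Observed 0.
Test 1: faults giving observed 0 are {G4 stuck-at-0, G4 inverted output, G5 stuck-at-1, G5 inverted output, G6 stuck-at-0, G6 inverted output}.
Test 2 (P=1, Q=0, R=1): fault-free G1=1, G2=1, G3=1, G4=0, G5=0, G6=0 → 0; observed 0. Eliminates G4 inverted output, G5 stuck-at-1, G5 inverted output, G6 inverted output.
Test 3 (P=0, Q=0, R=0): fault-free G1=1, G2=0, G3=0, G4=0, G5=1, G6=1 → 1; observed 1. Eliminates G6 stuck-at-0.
Only G4 stuck-at-0 is consistent with every test.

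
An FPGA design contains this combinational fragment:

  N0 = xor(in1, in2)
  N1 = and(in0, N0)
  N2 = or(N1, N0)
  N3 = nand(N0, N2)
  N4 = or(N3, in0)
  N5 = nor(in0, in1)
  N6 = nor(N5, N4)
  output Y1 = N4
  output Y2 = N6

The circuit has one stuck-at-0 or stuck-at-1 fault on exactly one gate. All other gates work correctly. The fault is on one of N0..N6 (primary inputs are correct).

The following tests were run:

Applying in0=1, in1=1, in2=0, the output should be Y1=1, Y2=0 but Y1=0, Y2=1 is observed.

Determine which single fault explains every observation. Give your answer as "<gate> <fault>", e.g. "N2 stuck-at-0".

Fault-free values for test 1 (in0=1, in1=1, in2=0): N0=1, N1=1, N2=1, N3=0, N4=1, N5=0, N6=0, giving Y1=1, Y2=0. Observed Y1=0, Y2=1.
Test 1: faults giving observed Y1=0, Y2=1 are {N4 stuck-at-0}.
Only N4 stuck-at-0 is consistent with every test.

N4 stuck-at-0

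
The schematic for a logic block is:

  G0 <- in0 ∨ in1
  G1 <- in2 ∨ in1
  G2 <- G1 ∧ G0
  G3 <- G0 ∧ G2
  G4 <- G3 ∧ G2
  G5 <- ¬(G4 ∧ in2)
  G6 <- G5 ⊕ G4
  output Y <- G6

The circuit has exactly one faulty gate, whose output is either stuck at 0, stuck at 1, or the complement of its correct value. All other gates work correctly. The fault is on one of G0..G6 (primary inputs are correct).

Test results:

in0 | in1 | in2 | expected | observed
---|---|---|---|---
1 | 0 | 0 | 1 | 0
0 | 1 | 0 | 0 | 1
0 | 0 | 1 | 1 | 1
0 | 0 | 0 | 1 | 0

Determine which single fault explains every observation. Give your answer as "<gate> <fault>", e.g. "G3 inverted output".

Fault-free values for test 1 (in0=1, in1=0, in2=0): G0=1, G1=0, G2=0, G3=0, G4=0, G5=1, G6=1, giving Y=1. Observed 0.
Test 1: faults giving observed 0 are {G1 stuck-at-1, G1 inverted output, G2 stuck-at-1, G2 inverted output, G4 stuck-at-1, G4 inverted output, G5 stuck-at-0, G5 inverted output, G6 stuck-at-0, G6 inverted output}.
Test 2 (in0=0, in1=1, in2=0): fault-free G0=1, G1=1, G2=1, G3=1, G4=1, G5=1, G6=0 → 0; observed 1. Eliminates G1 stuck-at-1, G2 stuck-at-1, G4 stuck-at-1, G6 stuck-at-0.
Test 3 (in0=0, in1=0, in2=1): fault-free G0=0, G1=1, G2=0, G3=0, G4=0, G5=1, G6=1 → 1; observed 1. Eliminates G5 stuck-at-0, G5 inverted output, G6 inverted output.
Test 4 (in0=0, in1=0, in2=0): fault-free G0=0, G1=0, G2=0, G3=0, G4=0, G5=1, G6=1 → 1; observed 0. Eliminates G1 inverted output, G2 inverted output.
Only G4 inverted output is consistent with every test.

G4 inverted output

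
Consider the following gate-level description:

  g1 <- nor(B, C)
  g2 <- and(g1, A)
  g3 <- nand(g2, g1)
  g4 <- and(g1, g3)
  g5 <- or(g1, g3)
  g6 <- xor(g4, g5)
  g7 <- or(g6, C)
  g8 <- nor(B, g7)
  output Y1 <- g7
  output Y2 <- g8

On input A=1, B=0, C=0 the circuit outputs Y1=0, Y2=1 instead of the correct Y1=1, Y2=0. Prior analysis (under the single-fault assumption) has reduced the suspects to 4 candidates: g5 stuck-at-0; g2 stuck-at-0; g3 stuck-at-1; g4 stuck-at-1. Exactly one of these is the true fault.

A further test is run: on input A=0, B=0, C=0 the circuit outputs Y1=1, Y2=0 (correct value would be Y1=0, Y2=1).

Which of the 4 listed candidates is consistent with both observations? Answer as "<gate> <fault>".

Evaluate each candidate on input A=0, B=0, C=0:
  g5 stuck-at-0: g1=1, g2=0, g3=1, g4=1, g5=0 [stuck-at-0], g6=1, g7=1, g8=0 → Y1=1, Y2=0 — matches
  g2 stuck-at-0: g1=1, g2=0 [stuck-at-0], g3=1, g4=1, g5=1, g6=0, g7=0, g8=1 → Y1=0, Y2=1 — eliminated
  g3 stuck-at-1: g1=1, g2=0, g3=1 [stuck-at-1], g4=1, g5=1, g6=0, g7=0, g8=1 → Y1=0, Y2=1 — eliminated
  g4 stuck-at-1: g1=1, g2=0, g3=1, g4=1 [stuck-at-1], g5=1, g6=0, g7=0, g8=1 → Y1=0, Y2=1 — eliminated
Only g5 stuck-at-0 reproduces the observed Y1=1, Y2=0.

g5 stuck-at-0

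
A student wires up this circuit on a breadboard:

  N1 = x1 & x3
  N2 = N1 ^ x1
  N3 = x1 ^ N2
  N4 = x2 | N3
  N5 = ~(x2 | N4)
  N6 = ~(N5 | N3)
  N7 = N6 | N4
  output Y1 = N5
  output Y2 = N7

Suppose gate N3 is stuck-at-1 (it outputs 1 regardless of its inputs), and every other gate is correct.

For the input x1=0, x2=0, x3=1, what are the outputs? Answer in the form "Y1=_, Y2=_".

Y1=0, Y2=1

Propagate with N3 forced: N1=0, N2=0, N3=1 [stuck-at-1], N4=1, N5=0, N6=0, N7=1.
So the outputs are Y1=0, Y2=1. (Without the fault they would be Y1=1, Y2=0.)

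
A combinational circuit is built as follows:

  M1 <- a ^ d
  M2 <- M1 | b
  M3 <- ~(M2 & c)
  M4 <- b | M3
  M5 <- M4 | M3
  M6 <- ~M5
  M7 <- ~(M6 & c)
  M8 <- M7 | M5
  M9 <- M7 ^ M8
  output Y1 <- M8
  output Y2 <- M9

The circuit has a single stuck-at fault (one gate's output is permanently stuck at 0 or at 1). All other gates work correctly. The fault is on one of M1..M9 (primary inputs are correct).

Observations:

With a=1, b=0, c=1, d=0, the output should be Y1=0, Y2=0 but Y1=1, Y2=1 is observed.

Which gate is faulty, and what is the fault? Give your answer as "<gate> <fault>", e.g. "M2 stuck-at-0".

M8 stuck-at-1

Fault-free values for test 1 (a=1, b=0, c=1, d=0): M1=1, M2=1, M3=0, M4=0, M5=0, M6=1, M7=0, M8=0, M9=0, giving Y1=0, Y2=0. Observed Y1=1, Y2=1.
Test 1: faults giving observed Y1=1, Y2=1 are {M8 stuck-at-1}.
Only M8 stuck-at-1 is consistent with every test.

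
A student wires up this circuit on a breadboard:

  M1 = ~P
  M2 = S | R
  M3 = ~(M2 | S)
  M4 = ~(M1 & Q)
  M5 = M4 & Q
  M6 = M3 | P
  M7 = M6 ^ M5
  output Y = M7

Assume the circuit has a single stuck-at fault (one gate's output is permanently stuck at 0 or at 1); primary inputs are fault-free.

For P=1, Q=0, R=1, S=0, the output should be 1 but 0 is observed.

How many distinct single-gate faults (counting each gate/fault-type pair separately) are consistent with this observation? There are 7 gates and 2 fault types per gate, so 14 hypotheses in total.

Fault-free: M1=0, M2=1, M3=0, M4=1, M5=0, M6=1, M7=1 → 1. Observed 0.
  M1 stuck-at-0: output 1 ✗
  M1 stuck-at-1: output 1 ✗
  M2 stuck-at-0: output 1 ✗
  M2 stuck-at-1: output 1 ✗
  M3 stuck-at-0: output 1 ✗
  M3 stuck-at-1: output 1 ✗
  M4 stuck-at-0: output 1 ✗
  M4 stuck-at-1: output 1 ✗
  M5 stuck-at-0: output 1 ✗
  M5 stuck-at-1: output 0 ✓
  M6 stuck-at-0: output 0 ✓
  M6 stuck-at-1: output 1 ✗
  M7 stuck-at-0: output 0 ✓
  M7 stuck-at-1: output 1 ✗
Consistent faults: {M5 stuck-at-1, M6 stuck-at-0, M7 stuck-at-0} — 3 in all.

3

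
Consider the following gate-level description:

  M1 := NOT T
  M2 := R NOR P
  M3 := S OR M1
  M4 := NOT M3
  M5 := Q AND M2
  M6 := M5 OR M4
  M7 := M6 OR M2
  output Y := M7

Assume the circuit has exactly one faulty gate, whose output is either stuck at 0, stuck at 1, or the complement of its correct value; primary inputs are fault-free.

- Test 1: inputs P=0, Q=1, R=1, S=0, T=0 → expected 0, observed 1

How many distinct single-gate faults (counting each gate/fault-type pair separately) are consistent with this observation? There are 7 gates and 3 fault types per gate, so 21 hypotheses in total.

14

Fault-free: M1=1, M2=0, M3=1, M4=0, M5=0, M6=0, M7=0 → 0. Observed 1.
  M1: stuck-at-0, inverted output ✓; others ✗
  M2: stuck-at-1, inverted output ✓; others ✗
  M3: stuck-at-0, inverted output ✓; others ✗
  M4: stuck-at-1, inverted output ✓; others ✗
  M5: stuck-at-1, inverted output ✓; others ✗
  M6: stuck-at-1, inverted output ✓; others ✗
  M7: stuck-at-1, inverted output ✓; others ✗
Consistent faults: {M1 stuck-at-0, M1 inverted output, M2 stuck-at-1, M2 inverted output, M3 stuck-at-0, M3 inverted output, M4 stuck-at-1, M4 inverted output, M5 stuck-at-1, M5 inverted output, M6 stuck-at-1, M6 inverted output, M7 stuck-at-1, M7 inverted output} — 14 in all.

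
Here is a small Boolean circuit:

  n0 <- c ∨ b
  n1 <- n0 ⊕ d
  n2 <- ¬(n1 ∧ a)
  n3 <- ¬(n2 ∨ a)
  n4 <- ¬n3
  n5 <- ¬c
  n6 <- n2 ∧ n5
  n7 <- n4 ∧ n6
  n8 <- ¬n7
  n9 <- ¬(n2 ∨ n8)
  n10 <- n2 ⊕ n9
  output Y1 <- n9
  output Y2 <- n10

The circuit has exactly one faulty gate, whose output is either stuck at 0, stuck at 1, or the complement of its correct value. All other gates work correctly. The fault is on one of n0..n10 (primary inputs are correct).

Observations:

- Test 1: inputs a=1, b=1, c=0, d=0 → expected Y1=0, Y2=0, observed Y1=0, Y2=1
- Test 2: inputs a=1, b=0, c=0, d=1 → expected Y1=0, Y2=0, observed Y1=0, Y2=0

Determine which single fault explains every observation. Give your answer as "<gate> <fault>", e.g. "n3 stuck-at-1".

Fault-free values for test 1 (a=1, b=1, c=0, d=0): n0=1, n1=1, n2=0, n3=0, n4=1, n5=1, n6=0, n7=0, n8=1, n9=0, n10=0, giving Y1=0, Y2=0. Observed Y1=0, Y2=1.
Test 1: faults giving observed Y1=0, Y2=1 are {n0 stuck-at-0, n0 inverted output, n1 stuck-at-0, n1 inverted output, n2 stuck-at-1, n2 inverted output, n10 stuck-at-1, n10 inverted output}.
Test 2 (a=1, b=0, c=0, d=1): fault-free n0=0, n1=1, n2=0, n3=0, n4=1, n5=1, n6=0, n7=0, n8=1, n9=0, n10=0 → Y1=0, Y2=0; observed Y1=0, Y2=0. Eliminates n0 inverted output, n1 stuck-at-0, n1 inverted output, n2 stuck-at-1, n2 inverted output, n10 stuck-at-1, n10 inverted output.
Only n0 stuck-at-0 is consistent with every test.

n0 stuck-at-0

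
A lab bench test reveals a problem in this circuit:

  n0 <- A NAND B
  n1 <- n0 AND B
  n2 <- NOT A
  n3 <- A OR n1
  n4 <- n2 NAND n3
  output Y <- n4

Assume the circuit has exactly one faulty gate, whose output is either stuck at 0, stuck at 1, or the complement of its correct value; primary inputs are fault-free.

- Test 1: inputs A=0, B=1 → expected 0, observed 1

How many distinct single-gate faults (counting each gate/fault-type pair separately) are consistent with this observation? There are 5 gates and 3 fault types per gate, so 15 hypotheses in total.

Fault-free: n0=1, n1=1, n2=1, n3=1, n4=0 → 0. Observed 1.
  n0: stuck-at-0, inverted output ✓; others ✗
  n1: stuck-at-0, inverted output ✓; others ✗
  n2: stuck-at-0, inverted output ✓; others ✗
  n3: stuck-at-0, inverted output ✓; others ✗
  n4: stuck-at-1, inverted output ✓; others ✗
Consistent faults: {n0 stuck-at-0, n0 inverted output, n1 stuck-at-0, n1 inverted output, n2 stuck-at-0, n2 inverted output, n3 stuck-at-0, n3 inverted output, n4 stuck-at-1, n4 inverted output} — 10 in all.

10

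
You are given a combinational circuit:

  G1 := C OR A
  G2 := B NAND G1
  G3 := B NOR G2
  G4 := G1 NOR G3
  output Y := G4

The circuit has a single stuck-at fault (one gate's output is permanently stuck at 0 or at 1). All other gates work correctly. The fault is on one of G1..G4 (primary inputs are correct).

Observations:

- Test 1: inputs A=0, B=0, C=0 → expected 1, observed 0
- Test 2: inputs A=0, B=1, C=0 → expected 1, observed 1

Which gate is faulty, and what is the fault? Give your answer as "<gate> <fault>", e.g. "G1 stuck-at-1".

G2 stuck-at-0

Fault-free values for test 1 (A=0, B=0, C=0): G1=0, G2=1, G3=0, G4=1, giving Y=1. Observed 0.
Test 1: faults giving observed 0 are {G1 stuck-at-1, G2 stuck-at-0, G3 stuck-at-1, G4 stuck-at-0}.
Test 2 (A=0, B=1, C=0): fault-free G1=0, G2=1, G3=0, G4=1 → 1; observed 1. Eliminates G1 stuck-at-1, G3 stuck-at-1, G4 stuck-at-0.
Only G2 stuck-at-0 is consistent with every test.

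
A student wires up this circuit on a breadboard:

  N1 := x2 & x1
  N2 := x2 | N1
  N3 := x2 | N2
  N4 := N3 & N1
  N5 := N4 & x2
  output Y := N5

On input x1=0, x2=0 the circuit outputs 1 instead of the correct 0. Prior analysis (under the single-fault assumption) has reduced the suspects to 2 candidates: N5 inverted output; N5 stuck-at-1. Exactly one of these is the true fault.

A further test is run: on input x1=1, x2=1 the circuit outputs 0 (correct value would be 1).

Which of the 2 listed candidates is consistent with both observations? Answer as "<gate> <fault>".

Evaluate each candidate on input x1=1, x2=1:
  N5 inverted output: N1=1, N2=1, N3=1, N4=1, N5=0 [inverted output] → 0 — matches
  N5 stuck-at-1: N1=1, N2=1, N3=1, N4=1, N5=1 [stuck-at-1] → 1 — eliminated
Only N5 inverted output reproduces the observed 0.

N5 inverted output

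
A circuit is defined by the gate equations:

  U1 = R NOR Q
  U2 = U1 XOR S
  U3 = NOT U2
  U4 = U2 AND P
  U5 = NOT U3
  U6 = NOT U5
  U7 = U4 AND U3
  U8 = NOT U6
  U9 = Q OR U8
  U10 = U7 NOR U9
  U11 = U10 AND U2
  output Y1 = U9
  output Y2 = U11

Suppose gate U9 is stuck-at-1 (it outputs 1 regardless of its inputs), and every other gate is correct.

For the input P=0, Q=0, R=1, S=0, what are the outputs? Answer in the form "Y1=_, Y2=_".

Y1=1, Y2=0

Propagate with U9 forced: U1=0, U2=0, U3=1, U4=0, U5=0, U6=1, U7=0, U8=0, U9=1 [stuck-at-1], U10=0, U11=0.
So the outputs are Y1=1, Y2=0. (Without the fault they would be Y1=0, Y2=0.)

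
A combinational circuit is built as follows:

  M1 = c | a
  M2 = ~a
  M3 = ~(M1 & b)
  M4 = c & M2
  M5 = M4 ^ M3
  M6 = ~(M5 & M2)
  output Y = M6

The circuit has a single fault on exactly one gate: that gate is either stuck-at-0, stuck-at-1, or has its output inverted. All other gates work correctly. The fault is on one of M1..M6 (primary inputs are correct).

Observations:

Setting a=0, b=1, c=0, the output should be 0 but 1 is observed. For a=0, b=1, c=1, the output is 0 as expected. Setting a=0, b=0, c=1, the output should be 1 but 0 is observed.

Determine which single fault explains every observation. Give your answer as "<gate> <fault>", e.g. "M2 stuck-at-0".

Fault-free values for test 1 (a=0, b=1, c=0): M1=0, M2=1, M3=1, M4=0, M5=1, M6=0, giving Y=0. Observed 1.
Test 1: faults giving observed 1 are {M1 stuck-at-1, M1 inverted output, M2 stuck-at-0, M2 inverted output, M3 stuck-at-0, M3 inverted output, M4 stuck-at-1, M4 inverted output, M5 stuck-at-0, M5 inverted output, M6 stuck-at-1, M6 inverted output}.
Test 2 (a=0, b=1, c=1): fault-free M1=1, M2=1, M3=0, M4=1, M5=1, M6=0 → 0; observed 0. Eliminates M1 inverted output, M2 stuck-at-0, M2 inverted output, M3 inverted output, M4 inverted output, M5 stuck-at-0, M5 inverted output, M6 stuck-at-1, M6 inverted output.
Test 3 (a=0, b=0, c=1): fault-free M1=1, M2=1, M3=1, M4=1, M5=0, M6=1 → 1; observed 0. Eliminates M1 stuck-at-1, M4 stuck-at-1.
Only M3 stuck-at-0 is consistent with every test.

M3 stuck-at-0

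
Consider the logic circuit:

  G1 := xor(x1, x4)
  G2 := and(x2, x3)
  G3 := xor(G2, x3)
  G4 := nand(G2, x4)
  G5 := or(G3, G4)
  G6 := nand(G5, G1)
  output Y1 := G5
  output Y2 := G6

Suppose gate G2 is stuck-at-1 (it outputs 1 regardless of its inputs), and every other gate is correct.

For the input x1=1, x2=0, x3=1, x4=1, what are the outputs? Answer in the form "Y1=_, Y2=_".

Propagate with G2 forced: G1=0, G2=1 [stuck-at-1], G3=0, G4=0, G5=0, G6=1.
So the outputs are Y1=0, Y2=1. (Without the fault they would be Y1=1, Y2=1.)

Y1=0, Y2=1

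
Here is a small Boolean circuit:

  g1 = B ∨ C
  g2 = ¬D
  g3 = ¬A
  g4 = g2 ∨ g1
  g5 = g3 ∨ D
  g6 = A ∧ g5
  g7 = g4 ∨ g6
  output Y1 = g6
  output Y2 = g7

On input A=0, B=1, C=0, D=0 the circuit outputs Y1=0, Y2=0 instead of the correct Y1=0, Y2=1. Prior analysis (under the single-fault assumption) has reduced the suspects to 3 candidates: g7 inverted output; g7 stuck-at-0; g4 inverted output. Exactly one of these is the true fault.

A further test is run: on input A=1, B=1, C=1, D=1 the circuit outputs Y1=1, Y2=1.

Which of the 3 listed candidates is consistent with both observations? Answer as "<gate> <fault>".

g4 inverted output

Evaluate each candidate on input A=1, B=1, C=1, D=1:
  g7 inverted output: g1=1, g2=0, g3=0, g4=1, g5=1, g6=1, g7=0 [inverted output] → Y1=1, Y2=0 — eliminated
  g7 stuck-at-0: g1=1, g2=0, g3=0, g4=1, g5=1, g6=1, g7=0 [stuck-at-0] → Y1=1, Y2=0 — eliminated
  g4 inverted output: g1=1, g2=0, g3=0, g4=0 [inverted output], g5=1, g6=1, g7=1 → Y1=1, Y2=1 — matches
Only g4 inverted output reproduces the observed Y1=1, Y2=1.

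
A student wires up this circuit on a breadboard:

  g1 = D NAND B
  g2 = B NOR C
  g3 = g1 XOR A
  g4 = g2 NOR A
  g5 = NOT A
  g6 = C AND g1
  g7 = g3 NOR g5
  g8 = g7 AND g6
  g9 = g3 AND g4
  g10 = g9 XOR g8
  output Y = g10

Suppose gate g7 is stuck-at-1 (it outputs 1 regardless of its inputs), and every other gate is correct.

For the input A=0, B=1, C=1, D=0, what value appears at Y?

Propagate with g7 forced: g1=1, g2=0, g3=1, g4=1, g5=1, g6=1, g7=1 [stuck-at-1], g8=1, g9=1, g10=0.
So Y = 0. (Without the fault it would be 1.)

0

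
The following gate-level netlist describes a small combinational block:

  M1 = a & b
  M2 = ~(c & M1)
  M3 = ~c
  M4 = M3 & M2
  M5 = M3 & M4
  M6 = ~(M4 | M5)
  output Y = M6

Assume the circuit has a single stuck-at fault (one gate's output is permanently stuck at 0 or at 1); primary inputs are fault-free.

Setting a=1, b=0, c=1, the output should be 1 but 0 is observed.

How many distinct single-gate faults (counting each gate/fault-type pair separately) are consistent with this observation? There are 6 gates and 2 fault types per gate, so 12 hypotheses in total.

4

Fault-free: M1=0, M2=1, M3=0, M4=0, M5=0, M6=1 → 1. Observed 0.
  M1 stuck-at-0: output 1 ✗
  M1 stuck-at-1: output 1 ✗
  M2 stuck-at-0: output 1 ✗
  M2 stuck-at-1: output 1 ✗
  M3 stuck-at-0: output 1 ✗
  M3 stuck-at-1: output 0 ✓
  M4 stuck-at-0: output 1 ✗
  M4 stuck-at-1: output 0 ✓
  M5 stuck-at-0: output 1 ✗
  M5 stuck-at-1: output 0 ✓
  M6 stuck-at-0: output 0 ✓
  M6 stuck-at-1: output 1 ✗
Consistent faults: {M3 stuck-at-1, M4 stuck-at-1, M5 stuck-at-1, M6 stuck-at-0} — 4 in all.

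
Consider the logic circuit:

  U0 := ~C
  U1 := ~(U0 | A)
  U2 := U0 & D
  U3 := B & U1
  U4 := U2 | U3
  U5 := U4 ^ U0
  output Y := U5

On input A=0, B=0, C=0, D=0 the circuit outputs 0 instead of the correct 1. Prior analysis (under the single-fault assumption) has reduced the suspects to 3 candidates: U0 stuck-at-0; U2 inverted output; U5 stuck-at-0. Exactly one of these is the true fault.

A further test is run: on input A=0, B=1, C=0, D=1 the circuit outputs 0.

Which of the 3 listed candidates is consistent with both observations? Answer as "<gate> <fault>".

Evaluate each candidate on input A=0, B=1, C=0, D=1:
  U0 stuck-at-0: U0=0 [stuck-at-0], U1=1, U2=0, U3=1, U4=1, U5=1 → 1 — eliminated
  U2 inverted output: U0=1, U1=0, U2=0 [inverted output], U3=0, U4=0, U5=1 → 1 — eliminated
  U5 stuck-at-0: U0=1, U1=0, U2=1, U3=0, U4=1, U5=0 [stuck-at-0] → 0 — matches
Only U5 stuck-at-0 reproduces the observed 0.

U5 stuck-at-0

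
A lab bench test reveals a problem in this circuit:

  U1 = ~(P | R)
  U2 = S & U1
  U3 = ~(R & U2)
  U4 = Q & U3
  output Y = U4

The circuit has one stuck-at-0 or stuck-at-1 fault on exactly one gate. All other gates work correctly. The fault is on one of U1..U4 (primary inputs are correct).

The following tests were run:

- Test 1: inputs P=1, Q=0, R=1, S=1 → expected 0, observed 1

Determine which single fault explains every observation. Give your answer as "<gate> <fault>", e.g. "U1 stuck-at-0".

U4 stuck-at-1

Fault-free values for test 1 (P=1, Q=0, R=1, S=1): U1=0, U2=0, U3=1, U4=0, giving Y=0. Observed 1.
Test 1: faults giving observed 1 are {U4 stuck-at-1}.
Only U4 stuck-at-1 is consistent with every test.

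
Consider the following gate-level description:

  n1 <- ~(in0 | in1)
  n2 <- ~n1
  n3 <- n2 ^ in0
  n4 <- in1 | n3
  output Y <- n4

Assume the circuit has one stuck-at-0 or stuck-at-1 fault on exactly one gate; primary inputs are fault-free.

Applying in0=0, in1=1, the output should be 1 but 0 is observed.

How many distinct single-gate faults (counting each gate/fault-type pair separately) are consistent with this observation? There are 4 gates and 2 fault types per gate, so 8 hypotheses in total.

Fault-free: n1=0, n2=1, n3=1, n4=1 → 1. Observed 0.
  n1 stuck-at-0: output 1 ✗
  n1 stuck-at-1: output 1 ✗
  n2 stuck-at-0: output 1 ✗
  n2 stuck-at-1: output 1 ✗
  n3 stuck-at-0: output 1 ✗
  n3 stuck-at-1: output 1 ✗
  n4 stuck-at-0: output 0 ✓
  n4 stuck-at-1: output 1 ✗
Consistent faults: {n4 stuck-at-0} — 1 in all.

1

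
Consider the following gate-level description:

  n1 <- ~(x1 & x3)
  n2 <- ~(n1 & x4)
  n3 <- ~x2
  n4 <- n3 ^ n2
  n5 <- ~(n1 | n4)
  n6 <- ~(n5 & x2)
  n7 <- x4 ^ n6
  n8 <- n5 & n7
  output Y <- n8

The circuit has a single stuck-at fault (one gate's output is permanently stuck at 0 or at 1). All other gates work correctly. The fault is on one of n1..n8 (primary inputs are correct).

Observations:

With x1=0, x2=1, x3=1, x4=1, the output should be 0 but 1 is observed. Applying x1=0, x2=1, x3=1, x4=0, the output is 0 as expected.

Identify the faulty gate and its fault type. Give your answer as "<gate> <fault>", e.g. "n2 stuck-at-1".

n5 stuck-at-1

Fault-free values for test 1 (x1=0, x2=1, x3=1, x4=1): n1=1, n2=0, n3=0, n4=0, n5=0, n6=1, n7=0, n8=0, giving Y=0. Observed 1.
Test 1: faults giving observed 1 are {n5 stuck-at-1, n8 stuck-at-1}.
Test 2 (x1=0, x2=1, x3=1, x4=0): fault-free n1=1, n2=1, n3=0, n4=1, n5=0, n6=1, n7=1, n8=0 → 0; observed 0. Eliminates n8 stuck-at-1.
Only n5 stuck-at-1 is consistent with every test.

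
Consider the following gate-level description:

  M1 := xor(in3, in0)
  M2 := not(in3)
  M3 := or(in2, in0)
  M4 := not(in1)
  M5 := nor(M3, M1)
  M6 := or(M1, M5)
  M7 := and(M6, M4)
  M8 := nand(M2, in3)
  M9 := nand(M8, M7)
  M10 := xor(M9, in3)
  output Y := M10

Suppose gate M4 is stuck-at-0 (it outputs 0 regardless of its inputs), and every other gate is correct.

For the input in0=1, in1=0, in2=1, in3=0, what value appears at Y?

1

Propagate with M4 forced: M1=1, M2=1, M3=1, M4=0 [stuck-at-0], M5=0, M6=1, M7=0, M8=1, M9=1, M10=1.
So Y = 1. (Without the fault it would be 0.)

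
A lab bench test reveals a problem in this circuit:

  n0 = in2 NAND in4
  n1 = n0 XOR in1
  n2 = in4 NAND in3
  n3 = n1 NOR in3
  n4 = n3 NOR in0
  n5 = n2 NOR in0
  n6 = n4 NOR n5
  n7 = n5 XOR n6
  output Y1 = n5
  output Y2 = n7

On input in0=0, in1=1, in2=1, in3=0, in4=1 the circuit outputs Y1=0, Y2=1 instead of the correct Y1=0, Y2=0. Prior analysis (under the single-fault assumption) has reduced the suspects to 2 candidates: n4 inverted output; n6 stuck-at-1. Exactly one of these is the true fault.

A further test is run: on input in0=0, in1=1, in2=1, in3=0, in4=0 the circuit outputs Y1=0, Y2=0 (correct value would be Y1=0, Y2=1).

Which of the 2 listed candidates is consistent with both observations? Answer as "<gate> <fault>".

Evaluate each candidate on input in0=0, in1=1, in2=1, in3=0, in4=0:
  n4 inverted output: n0=1, n1=0, n2=1, n3=1, n4=1 [inverted output], n5=0, n6=0, n7=0 → Y1=0, Y2=0 — matches
  n6 stuck-at-1: n0=1, n1=0, n2=1, n3=1, n4=0, n5=0, n6=1 [stuck-at-1], n7=1 → Y1=0, Y2=1 — eliminated
Only n4 inverted output reproduces the observed Y1=0, Y2=0.

n4 inverted output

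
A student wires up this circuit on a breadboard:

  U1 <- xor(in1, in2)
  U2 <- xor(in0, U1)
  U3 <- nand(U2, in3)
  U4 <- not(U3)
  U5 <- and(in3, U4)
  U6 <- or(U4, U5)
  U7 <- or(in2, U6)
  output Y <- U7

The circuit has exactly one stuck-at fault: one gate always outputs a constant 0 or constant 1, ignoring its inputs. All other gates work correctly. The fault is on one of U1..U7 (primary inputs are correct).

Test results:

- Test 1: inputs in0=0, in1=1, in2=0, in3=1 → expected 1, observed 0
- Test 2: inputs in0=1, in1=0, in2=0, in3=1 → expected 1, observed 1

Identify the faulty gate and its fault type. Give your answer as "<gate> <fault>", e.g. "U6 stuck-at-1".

U1 stuck-at-0

Fault-free values for test 1 (in0=0, in1=1, in2=0, in3=1): U1=1, U2=1, U3=0, U4=1, U5=1, U6=1, U7=1, giving Y=1. Observed 0.
Test 1: faults giving observed 0 are {U1 stuck-at-0, U2 stuck-at-0, U3 stuck-at-1, U4 stuck-at-0, U6 stuck-at-0, U7 stuck-at-0}.
Test 2 (in0=1, in1=0, in2=0, in3=1): fault-free U1=0, U2=1, U3=0, U4=1, U5=1, U6=1, U7=1 → 1; observed 1. Eliminates U2 stuck-at-0, U3 stuck-at-1, U4 stuck-at-0, U6 stuck-at-0, U7 stuck-at-0.
Only U1 stuck-at-0 is consistent with every test.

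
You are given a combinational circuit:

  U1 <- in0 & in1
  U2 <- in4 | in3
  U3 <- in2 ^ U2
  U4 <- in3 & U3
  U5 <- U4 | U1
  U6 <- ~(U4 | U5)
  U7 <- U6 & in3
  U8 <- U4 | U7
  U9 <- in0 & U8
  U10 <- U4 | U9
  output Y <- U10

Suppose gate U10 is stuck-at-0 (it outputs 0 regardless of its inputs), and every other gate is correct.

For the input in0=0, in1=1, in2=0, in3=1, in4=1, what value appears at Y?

Propagate with U10 forced: U1=0, U2=1, U3=1, U4=1, U5=1, U6=0, U7=0, U8=1, U9=0, U10=0 [stuck-at-0].
So Y = 0. (Without the fault it would be 1.)

0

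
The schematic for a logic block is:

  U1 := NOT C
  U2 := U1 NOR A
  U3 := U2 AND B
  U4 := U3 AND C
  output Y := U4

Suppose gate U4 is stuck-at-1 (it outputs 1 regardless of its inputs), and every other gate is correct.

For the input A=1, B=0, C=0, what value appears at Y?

Propagate with U4 forced: U1=1, U2=0, U3=0, U4=1 [stuck-at-1].
So Y = 1. (Without the fault it would be 0.)

1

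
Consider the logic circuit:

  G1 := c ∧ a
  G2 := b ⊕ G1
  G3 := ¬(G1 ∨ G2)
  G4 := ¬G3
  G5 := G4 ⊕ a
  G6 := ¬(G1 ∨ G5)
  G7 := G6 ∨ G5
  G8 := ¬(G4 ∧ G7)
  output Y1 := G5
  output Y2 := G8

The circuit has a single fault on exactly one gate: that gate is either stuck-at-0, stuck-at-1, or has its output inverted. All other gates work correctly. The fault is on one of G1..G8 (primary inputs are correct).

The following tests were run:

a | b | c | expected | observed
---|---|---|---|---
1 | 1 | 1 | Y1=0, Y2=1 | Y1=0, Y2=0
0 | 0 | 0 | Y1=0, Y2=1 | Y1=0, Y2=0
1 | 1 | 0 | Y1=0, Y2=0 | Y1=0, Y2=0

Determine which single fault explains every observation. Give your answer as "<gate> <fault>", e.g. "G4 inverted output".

G8 stuck-at-0

Fault-free values for test 1 (a=1, b=1, c=1): G1=1, G2=0, G3=0, G4=1, G5=0, G6=0, G7=0, G8=1, giving Y1=0, Y2=1. Observed Y1=0, Y2=0.
Test 1: faults giving observed Y1=0, Y2=0 are {G1 stuck-at-0, G1 inverted output, G6 stuck-at-1, G6 inverted output, G7 stuck-at-1, G7 inverted output, G8 stuck-at-0, G8 inverted output}.
Test 2 (a=0, b=0, c=0): fault-free G1=0, G2=0, G3=1, G4=0, G5=0, G6=1, G7=1, G8=1 → Y1=0, Y2=1; observed Y1=0, Y2=0. Eliminates G1 stuck-at-0, G1 inverted output, G6 stuck-at-1, G6 inverted output, G7 stuck-at-1, G7 inverted output.
Test 3 (a=1, b=1, c=0): fault-free G1=0, G2=1, G3=0, G4=1, G5=0, G6=1, G7=1, G8=0 → Y1=0, Y2=0; observed Y1=0, Y2=0. Eliminates G8 inverted output.
Only G8 stuck-at-0 is consistent with every test.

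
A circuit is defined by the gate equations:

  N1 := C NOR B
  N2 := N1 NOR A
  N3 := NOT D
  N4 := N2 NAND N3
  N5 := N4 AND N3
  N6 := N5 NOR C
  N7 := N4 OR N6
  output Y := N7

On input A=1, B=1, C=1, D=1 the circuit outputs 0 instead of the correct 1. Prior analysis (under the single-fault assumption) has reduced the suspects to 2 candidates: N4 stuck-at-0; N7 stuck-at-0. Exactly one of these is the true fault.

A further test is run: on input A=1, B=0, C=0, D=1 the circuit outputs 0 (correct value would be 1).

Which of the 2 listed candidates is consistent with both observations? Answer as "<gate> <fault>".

Evaluate each candidate on input A=1, B=0, C=0, D=1:
  N4 stuck-at-0: N1=1, N2=0, N3=0, N4=0 [stuck-at-0], N5=0, N6=1, N7=1 → 1 — eliminated
  N7 stuck-at-0: N1=1, N2=0, N3=0, N4=1, N5=0, N6=1, N7=0 [stuck-at-0] → 0 — matches
Only N7 stuck-at-0 reproduces the observed 0.

N7 stuck-at-0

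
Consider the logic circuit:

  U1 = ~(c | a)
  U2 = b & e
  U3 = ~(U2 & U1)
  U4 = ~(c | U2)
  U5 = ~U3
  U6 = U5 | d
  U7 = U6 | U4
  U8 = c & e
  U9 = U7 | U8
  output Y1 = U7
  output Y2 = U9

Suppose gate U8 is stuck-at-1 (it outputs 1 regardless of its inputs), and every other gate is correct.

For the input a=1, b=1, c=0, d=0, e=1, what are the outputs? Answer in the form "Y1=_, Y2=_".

Y1=0, Y2=1

Propagate with U8 forced: U1=0, U2=1, U3=1, U4=0, U5=0, U6=0, U7=0, U8=1 [stuck-at-1], U9=1.
So the outputs are Y1=0, Y2=1. (Without the fault they would be Y1=0, Y2=0.)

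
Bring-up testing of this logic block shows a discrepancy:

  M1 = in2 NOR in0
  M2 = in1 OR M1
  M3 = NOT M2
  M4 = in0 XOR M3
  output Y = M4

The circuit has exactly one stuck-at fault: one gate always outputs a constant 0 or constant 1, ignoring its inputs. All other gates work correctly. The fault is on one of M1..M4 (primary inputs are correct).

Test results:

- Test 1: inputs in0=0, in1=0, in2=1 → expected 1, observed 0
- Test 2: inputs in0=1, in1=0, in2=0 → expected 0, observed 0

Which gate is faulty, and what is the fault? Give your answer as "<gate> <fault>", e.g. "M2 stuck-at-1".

Fault-free values for test 1 (in0=0, in1=0, in2=1): M1=0, M2=0, M3=1, M4=1, giving Y=1. Observed 0.
Test 1: faults giving observed 0 are {M1 stuck-at-1, M2 stuck-at-1, M3 stuck-at-0, M4 stuck-at-0}.
Test 2 (in0=1, in1=0, in2=0): fault-free M1=0, M2=0, M3=1, M4=0 → 0; observed 0. Eliminates M1 stuck-at-1, M2 stuck-at-1, M3 stuck-at-0.
Only M4 stuck-at-0 is consistent with every test.

M4 stuck-at-0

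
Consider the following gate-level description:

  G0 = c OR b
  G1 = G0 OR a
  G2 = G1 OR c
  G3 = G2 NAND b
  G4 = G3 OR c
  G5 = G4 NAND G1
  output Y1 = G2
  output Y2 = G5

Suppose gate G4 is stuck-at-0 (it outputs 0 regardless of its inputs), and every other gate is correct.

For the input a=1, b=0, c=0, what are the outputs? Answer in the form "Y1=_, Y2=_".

Y1=1, Y2=1

Propagate with G4 forced: G0=0, G1=1, G2=1, G3=1, G4=0 [stuck-at-0], G5=1.
So the outputs are Y1=1, Y2=1. (Without the fault they would be Y1=1, Y2=0.)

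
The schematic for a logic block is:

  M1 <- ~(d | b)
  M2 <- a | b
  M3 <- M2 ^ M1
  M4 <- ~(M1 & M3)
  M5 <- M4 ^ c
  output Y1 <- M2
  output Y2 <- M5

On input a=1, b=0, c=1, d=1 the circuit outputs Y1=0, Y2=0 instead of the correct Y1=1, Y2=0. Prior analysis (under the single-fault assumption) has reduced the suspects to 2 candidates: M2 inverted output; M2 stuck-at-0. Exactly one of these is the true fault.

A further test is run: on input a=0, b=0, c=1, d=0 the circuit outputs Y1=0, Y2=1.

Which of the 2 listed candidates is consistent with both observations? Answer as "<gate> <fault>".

M2 stuck-at-0

Evaluate each candidate on input a=0, b=0, c=1, d=0:
  M2 inverted output: M1=1, M2=1 [inverted output], M3=0, M4=1, M5=0 → Y1=1, Y2=0 — eliminated
  M2 stuck-at-0: M1=1, M2=0 [stuck-at-0], M3=1, M4=0, M5=1 → Y1=0, Y2=1 — matches
Only M2 stuck-at-0 reproduces the observed Y1=0, Y2=1.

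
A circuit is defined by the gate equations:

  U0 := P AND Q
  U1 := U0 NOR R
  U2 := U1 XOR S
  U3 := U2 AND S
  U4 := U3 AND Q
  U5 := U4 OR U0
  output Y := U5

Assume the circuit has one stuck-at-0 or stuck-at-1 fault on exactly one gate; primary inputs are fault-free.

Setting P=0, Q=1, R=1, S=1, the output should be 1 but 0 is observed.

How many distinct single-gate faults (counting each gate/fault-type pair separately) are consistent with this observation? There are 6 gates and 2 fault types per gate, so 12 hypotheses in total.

5

Fault-free: U0=0, U1=0, U2=1, U3=1, U4=1, U5=1 → 1. Observed 0.
  U0 stuck-at-0: output 1 ✗
  U0 stuck-at-1: output 1 ✗
  U1 stuck-at-0: output 1 ✗
  U1 stuck-at-1: output 0 ✓
  U2 stuck-at-0: output 0 ✓
  U2 stuck-at-1: output 1 ✗
  U3 stuck-at-0: output 0 ✓
  U3 stuck-at-1: output 1 ✗
  U4 stuck-at-0: output 0 ✓
  U4 stuck-at-1: output 1 ✗
  U5 stuck-at-0: output 0 ✓
  U5 stuck-at-1: output 1 ✗
Consistent faults: {U1 stuck-at-1, U2 stuck-at-0, U3 stuck-at-0, U4 stuck-at-0, U5 stuck-at-0} — 5 in all.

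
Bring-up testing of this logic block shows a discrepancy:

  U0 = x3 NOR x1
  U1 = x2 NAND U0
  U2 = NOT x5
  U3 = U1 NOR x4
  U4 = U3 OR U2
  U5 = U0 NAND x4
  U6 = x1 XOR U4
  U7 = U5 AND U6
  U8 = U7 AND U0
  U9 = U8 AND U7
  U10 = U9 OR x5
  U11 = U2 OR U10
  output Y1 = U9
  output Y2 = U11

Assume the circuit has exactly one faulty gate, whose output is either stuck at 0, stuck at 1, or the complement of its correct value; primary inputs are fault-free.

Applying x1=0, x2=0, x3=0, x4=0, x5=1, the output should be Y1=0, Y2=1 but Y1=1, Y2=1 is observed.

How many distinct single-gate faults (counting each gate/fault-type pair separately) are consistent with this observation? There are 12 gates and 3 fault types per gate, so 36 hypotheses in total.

Fault-free: U0=1, U1=1, U2=0, U3=0, U4=0, U5=1, U6=0, U7=0, U8=0, U9=0, U10=1, U11=1 → Y1=0, Y2=1. Observed Y1=1, Y2=1.
  U0: none of the 3 fault types match ✗
  U1: stuck-at-0, inverted output ✓; others ✗
  U2: stuck-at-1, inverted output ✓; others ✗
  U3: stuck-at-1, inverted output ✓; others ✗
  U4: stuck-at-1, inverted output ✓; others ✗
  U5: none of the 3 fault types match ✗
  U6: stuck-at-1, inverted output ✓; others ✗
  U7: stuck-at-1, inverted output ✓; others ✗
  U8: none of the 3 fault types match ✗
  U9: stuck-at-1, inverted output ✓; others ✗
  U10: none of the 3 fault types match ✗
  U11: none of the 3 fault types match ✗
Consistent faults: {U1 stuck-at-0, U1 inverted output, U2 stuck-at-1, U2 inverted output, U3 stuck-at-1, U3 inverted output, U4 stuck-at-1, U4 inverted output, U6 stuck-at-1, U6 inverted output, U7 stuck-at-1, U7 inverted output, U9 stuck-at-1, U9 inverted output} — 14 in all.

14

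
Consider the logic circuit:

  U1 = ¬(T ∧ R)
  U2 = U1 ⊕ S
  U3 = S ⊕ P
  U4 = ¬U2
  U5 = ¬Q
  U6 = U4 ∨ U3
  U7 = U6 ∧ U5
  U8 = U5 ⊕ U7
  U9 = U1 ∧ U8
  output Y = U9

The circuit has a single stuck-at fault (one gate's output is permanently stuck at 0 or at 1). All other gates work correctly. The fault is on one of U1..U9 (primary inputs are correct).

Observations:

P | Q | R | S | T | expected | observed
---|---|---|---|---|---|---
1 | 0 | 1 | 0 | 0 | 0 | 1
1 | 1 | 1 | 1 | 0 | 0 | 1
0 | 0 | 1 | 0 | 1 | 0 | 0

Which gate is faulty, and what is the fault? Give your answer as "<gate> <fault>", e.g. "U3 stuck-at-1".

Fault-free values for test 1 (P=1, Q=0, R=1, S=0, T=0): U1=1, U2=1, U3=1, U4=0, U5=1, U6=1, U7=1, U8=0, U9=0, giving Y=0. Observed 1.
Test 1: faults giving observed 1 are {U3 stuck-at-0, U6 stuck-at-0, U7 stuck-at-0, U8 stuck-at-1, U9 stuck-at-1}.
Test 2 (P=1, Q=1, R=1, S=1, T=0): fault-free U1=1, U2=0, U3=0, U4=1, U5=0, U6=1, U7=0, U8=0, U9=0 → 0; observed 1. Eliminates U3 stuck-at-0, U6 stuck-at-0, U7 stuck-at-0.
Test 3 (P=0, Q=0, R=1, S=0, T=1): fault-free U1=0, U2=0, U3=0, U4=1, U5=1, U6=1, U7=1, U8=0, U9=0 → 0; observed 0. Eliminates U9 stuck-at-1.
Only U8 stuck-at-1 is consistent with every test.

U8 stuck-at-1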